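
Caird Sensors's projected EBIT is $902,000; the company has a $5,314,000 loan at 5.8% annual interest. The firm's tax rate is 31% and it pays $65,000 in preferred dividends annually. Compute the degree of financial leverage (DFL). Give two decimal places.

1.81

Annual interest charges come to $308,212.00.
Pre-tax preferred-dividend burden = $65,000 ÷ (1 − 0.31) = $94,202.90.
DFL = EBIT ÷ [EBIT − I − D_p/(1−t)] = $902,000 ÷ [$902,000 − $308,212.00 − $94,202.90] = $902,000 ÷ $499,585.10 = 1.8055.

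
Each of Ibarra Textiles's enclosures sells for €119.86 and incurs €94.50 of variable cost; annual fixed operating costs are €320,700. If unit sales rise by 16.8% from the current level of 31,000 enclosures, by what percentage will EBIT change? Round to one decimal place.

+28.4%

At 31,000 units, contribution = 31,000 × €25.36 = €786,160.00.
EBIT = €786,160.00 − €320,700 = €465,460.00.
So DOL = total CM / EBIT = €786,160.00 / €465,460.00 = 1.6890.
%ΔEBIT = DOL × %ΔSales = 1.6890 × +16.8% = +28.4%.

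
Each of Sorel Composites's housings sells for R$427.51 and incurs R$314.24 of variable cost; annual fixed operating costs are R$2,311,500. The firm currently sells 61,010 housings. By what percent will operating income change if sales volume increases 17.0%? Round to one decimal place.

Contribution at this volume is 61,010 × R$113.27 = R$6,910,602.70.
EBIT = R$6,910,602.70 − R$2,311,500 = R$4,599,102.70.
Degree of operating leverage = R$6,910,602.70 / R$4,599,102.70 = 1.5026.
%ΔEBIT = DOL × %ΔSales = 1.5026 × +17.0% = +25.5%.

+25.5%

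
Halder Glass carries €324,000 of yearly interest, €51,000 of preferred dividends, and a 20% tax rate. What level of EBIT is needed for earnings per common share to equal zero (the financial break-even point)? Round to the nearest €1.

Grossing the preferred dividend up to pre-tax terms: €51,000 / (1 − 0.20) = €63,750.00.
EPS = 0 when EBIT covers interest plus the pre-tax preferred burden: €324,000 + €63,750.00 = €387,750.00.

€387,750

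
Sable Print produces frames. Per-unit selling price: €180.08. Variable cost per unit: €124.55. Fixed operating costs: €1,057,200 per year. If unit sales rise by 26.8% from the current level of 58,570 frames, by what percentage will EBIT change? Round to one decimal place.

+39.7%

At 58,570 units, contribution = 58,570 × €55.53 = €3,252,392.10.
EBIT = €3,252,392.10 − €1,057,200 = €2,195,192.10.
So DOL = total CM / EBIT = €3,252,392.10 / €2,195,192.10 = 1.4816.
So EBIT moves 1.4816 × (+26.8%) = +39.7%.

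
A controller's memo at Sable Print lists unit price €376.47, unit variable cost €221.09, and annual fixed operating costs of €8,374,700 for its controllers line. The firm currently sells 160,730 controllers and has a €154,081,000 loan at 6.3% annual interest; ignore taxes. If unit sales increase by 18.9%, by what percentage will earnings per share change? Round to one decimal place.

At 160,730 units, contribution = 160,730 × €155.38 = €24,974,227.40.
EBIT = €24,974,227.40 − €8,374,700 = €16,599,527.40.
After interest of €9,707,103.00, pre-tax earnings = €6,892,424.40.
Degree of combined leverage = contribution ÷ (EBIT − I) = €24,974,227.40 ÷ €6,892,424.40 = 3.6234.
%ΔEPS = DCL × %ΔSales = 3.6234 × +18.9% = +68.5%.

+68.5%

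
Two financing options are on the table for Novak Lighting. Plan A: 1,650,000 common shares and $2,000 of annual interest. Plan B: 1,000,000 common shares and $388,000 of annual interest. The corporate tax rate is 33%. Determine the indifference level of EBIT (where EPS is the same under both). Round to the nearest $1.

At indifference, (EBIT − 2,000)(1 − t)/1,650,000 = (EBIT − 388,000)(1 − t)/1,000,000.
The (1 − t) factor cancels: (EBIT − 2,000) × 1,000,000 = (EBIT − 388,000) × 1,650,000.
Solving, EBIT = (388,000·1,650,000 − 2,000·1,000,000) / (1,650,000 − 1,000,000) = 638,200,000,000 / 650,000 = 981,846.15.

$981,846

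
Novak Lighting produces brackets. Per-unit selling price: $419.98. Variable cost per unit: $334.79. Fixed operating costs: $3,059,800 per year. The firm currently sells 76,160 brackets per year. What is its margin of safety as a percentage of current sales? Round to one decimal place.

52.8%

Unit CM = price − variable cost = $419.98 − $334.79 = $85.19. Break-even units = $3,059,800 ÷ $85.19 = 35,917.36; break-even revenue = 35,917.36 × $419.98 = $15,084,573.35.
Current sales = 76,160 × $419.98 = $31,985,676.80.
Margin of safety = ($31,985,676.80 − $15,084,573.35) ÷ $31,985,676.80 = 52.8%.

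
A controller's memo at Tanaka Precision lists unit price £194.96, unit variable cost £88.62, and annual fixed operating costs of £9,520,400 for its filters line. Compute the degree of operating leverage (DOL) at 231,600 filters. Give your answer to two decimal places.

1.63

Total contribution margin = 231,600 × £106.34 = £24,628,344.00.
Operating income = contribution − fixed costs = £24,628,344.00 − £9,520,400 = £15,107,944.00.
DOL = contribution ÷ EBIT = £24,628,344.00 ÷ £15,107,944.00 = 1.6302.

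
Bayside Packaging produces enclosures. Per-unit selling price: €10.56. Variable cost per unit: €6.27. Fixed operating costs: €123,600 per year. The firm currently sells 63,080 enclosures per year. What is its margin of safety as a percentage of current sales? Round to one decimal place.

Unit CM = price − variable cost = €10.56 − €6.27 = €4.29. Break-even units = €123,600 ÷ €4.29 = 28,811.19; break-even revenue = 28,811.19 × €10.56 = €304,246.15.
Current sales = 63,080 × €10.56 = €666,124.80.
Margin of safety = (€666,124.80 − €304,246.15) ÷ €666,124.80 = 54.3%.

54.3%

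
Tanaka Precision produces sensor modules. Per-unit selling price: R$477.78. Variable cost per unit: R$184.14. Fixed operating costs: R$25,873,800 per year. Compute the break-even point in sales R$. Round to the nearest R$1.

CM per unit = R$477.78 − R$184.14 = R$293.64; CM ratio = R$293.64 / R$477.78 = 0.6146.
Break-even sales = FC ÷ CM ratio = R$25,873,800 × R$477.78 / R$293.64 = R$42,099,115.

R$42,099,115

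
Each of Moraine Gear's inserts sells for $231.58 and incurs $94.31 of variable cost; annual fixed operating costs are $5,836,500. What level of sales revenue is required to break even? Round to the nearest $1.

CM per unit = $231.58 − $94.31 = $137.27; CM ratio = $137.27 / $231.58 = 0.5928.
Break-even sales = FC ÷ CM ratio = $5,836,500 × $231.58 / $137.27 = $9,846,410.

$9,846,410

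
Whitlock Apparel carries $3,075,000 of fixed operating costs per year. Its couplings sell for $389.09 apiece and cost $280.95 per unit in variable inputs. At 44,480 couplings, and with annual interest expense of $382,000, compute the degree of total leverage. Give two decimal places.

Contribution at this volume is 44,480 × $108.14 = $4,810,067.20.
EBIT = $4,810,067.20 − $3,075,000 = $1,735,067.20. Interest = $382,000.00.
DOL = $4,810,067.20 ÷ $1,735,067.20 = 2.7723; DFL = $1,735,067.20 ÷ $1,353,067.20 = 1.2823.
DCL = DOL × DFL = 2.7723 × 1.2823 = 3.5549.

3.55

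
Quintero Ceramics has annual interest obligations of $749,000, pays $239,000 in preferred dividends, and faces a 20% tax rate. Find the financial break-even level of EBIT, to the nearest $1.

Preferred dividends are paid after tax, so their pre-tax equivalent is $239,000 ÷ (1 − 0.20) = $298,750.00.
Financial break-even EBIT = interest + D_p ÷ (1 − t) = $749,000 + $298,750.00 = $1,047,750.00.

$1,047,750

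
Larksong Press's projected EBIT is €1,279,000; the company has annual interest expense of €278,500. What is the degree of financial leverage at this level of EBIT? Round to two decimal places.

Annual interest charges come to €278,500.00.
Degree of financial leverage = EBIT / (EBIT − interest) = €1,279,000 / €1,000,500.00 = 1.2784.

1.28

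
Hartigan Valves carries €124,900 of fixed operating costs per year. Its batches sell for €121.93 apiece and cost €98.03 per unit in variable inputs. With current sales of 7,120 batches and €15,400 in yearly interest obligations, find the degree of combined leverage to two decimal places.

5.70

At 7,120 units, contribution = 7,120 × €23.90 = €170,168.00.
Subtracting fixed costs: EBIT = €170,168.00 − €124,900 = €45,268.00. Interest = €15,400.00, so EBIT − I = €29,868.00.
Degree of total leverage = total CM / (EBIT − interest) = €170,168.00 / €29,868.00 = 5.6973.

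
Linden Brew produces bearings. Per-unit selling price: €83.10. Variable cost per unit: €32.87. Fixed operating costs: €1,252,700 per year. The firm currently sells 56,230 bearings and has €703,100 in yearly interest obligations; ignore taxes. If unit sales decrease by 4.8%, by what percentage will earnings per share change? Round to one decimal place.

Total contribution margin = 56,230 × €50.23 = €2,824,432.90.
EBIT = €2,824,432.90 − €1,252,700 = €1,571,732.90.
After interest of €703,100.00, pre-tax earnings = €868,632.90.
Degree of combined leverage = contribution ÷ (EBIT − I) = €2,824,432.90 ÷ €868,632.90 = 3.2516.
%ΔEPS = DCL × %ΔSales = 3.2516 × -4.8% = -15.6%.

-15.6%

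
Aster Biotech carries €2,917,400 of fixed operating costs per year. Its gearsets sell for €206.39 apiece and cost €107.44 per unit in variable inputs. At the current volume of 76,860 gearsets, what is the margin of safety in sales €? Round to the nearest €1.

Unit CM = price − variable cost = €206.39 − €107.44 = €98.95. Break-even units = €2,917,400 ÷ €98.95 = 29,483.58; break-even revenue = 29,483.58 × €206.39 = €6,085,115.57.
Actual sales revenue = 76,860 × €206.39 = €15,863,135.40.
Margin of safety = €15,863,135.40 − €6,085,115.57 = €9,778,020.

€9,778,020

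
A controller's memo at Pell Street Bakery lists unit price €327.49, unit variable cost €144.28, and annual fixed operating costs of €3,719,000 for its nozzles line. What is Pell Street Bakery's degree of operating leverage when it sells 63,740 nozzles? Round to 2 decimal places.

1.47

Total contribution margin = 63,740 × €183.21 = €11,677,805.40.
EBIT = €11,677,805.40 − €3,719,000 = €7,958,805.40.
DOL = contribution ÷ EBIT = €11,677,805.40 ÷ €7,958,805.40 = 1.4673.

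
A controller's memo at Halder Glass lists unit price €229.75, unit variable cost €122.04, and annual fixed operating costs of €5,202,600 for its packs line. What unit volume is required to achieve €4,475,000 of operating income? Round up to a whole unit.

Each unit contributes €229.75 − €122.04 = €107.71.
Units = (FC + target) / CM = (€5,202,600 + €4,475,000) / €107.71 = 89,848.67, so 89,849 packs.

89,849 packs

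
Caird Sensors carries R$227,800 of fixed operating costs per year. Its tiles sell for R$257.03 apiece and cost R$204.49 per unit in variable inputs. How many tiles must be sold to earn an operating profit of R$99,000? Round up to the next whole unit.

6,221 tiles

Unit CM = price − variable cost = R$257.03 − R$204.49 = R$52.54.
Required volume = (fixed costs + target profit) ÷ CM = (R$227,800 + R$99,000) ÷ R$52.54 = 6,220.02, so 6,221 tiles.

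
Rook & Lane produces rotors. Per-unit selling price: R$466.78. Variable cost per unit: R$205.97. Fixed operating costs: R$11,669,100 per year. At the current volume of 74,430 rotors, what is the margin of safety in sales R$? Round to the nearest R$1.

R$13,857,874

Each unit contributes R$466.78 − R$205.97 = R$260.81. Break-even units = R$11,669,100 ÷ R$260.81 = 44,741.77; break-even revenue = 44,741.77 × R$466.78 = R$20,884,561.55.
Current sales = 74,430 × R$466.78 = R$34,742,435.40.
Margin of safety = R$34,742,435.40 − R$20,884,561.55 = R$13,857,874.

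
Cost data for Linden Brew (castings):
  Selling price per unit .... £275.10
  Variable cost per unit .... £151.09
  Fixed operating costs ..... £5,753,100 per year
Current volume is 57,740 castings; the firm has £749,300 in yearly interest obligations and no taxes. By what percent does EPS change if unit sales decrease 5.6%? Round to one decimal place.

Contribution at this volume is 57,740 × £124.01 = £7,160,337.40.
Subtracting fixed costs: EBIT = £7,160,337.40 − £5,753,100 = £1,407,237.40.
Interest = £749,300.00, so EBIT − I = £657,937.40.
Degree of combined leverage = contribution ÷ (EBIT − I) = £7,160,337.40 ÷ £657,937.40 = 10.8830.
%ΔEPS = DCL × %ΔSales = 10.8830 × -5.6% = -60.9%.

-60.9%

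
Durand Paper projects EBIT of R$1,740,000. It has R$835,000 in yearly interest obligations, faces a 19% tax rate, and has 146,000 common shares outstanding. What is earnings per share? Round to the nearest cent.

R$5.02

Pre-tax income = R$1,740,000 − R$835,000.00 = R$905,000.00.
Net income = R$905,000.00 × (1 − 0.19) = R$733,050.00.
EPS = R$733,050.00 ÷ 146,000 = R$5.02.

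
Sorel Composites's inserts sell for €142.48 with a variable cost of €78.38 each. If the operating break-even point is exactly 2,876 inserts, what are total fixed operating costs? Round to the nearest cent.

€184,351.60

Contribution margin per unit = €142.48 − €78.38 = €64.10.
Since BE = FC / CM, FC = 2,876 × €64.10 = €184,351.60.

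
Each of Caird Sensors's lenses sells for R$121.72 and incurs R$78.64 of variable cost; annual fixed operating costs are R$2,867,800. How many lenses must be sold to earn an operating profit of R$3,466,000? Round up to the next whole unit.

Unit CM = price − variable cost = R$121.72 − R$78.64 = R$43.08.
Units = (FC + target) / CM = (R$2,867,800 + R$3,466,000) / R$43.08 = 147,024.14, so 147,025 lenses.

147,025 lenses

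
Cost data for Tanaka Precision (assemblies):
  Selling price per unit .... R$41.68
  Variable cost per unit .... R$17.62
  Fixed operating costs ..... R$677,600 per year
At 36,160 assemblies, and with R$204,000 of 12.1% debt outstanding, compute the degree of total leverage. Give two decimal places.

5.19

Contribution at this volume is 36,160 × R$24.06 = R$870,009.60.
Operating income = contribution − fixed costs = R$870,009.60 − R$677,600 = R$192,409.60. Interest = R$24,684.00.
DOL = R$870,009.60 ÷ R$192,409.60 = 4.5217; DFL = R$192,409.60 ÷ R$167,725.60 = 1.1472.
Combined leverage = 4.5217 × 1.1472 = 5.1873.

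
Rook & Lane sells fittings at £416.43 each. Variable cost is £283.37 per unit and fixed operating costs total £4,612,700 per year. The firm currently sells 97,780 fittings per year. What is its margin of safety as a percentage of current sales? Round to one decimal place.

64.5%

Unit CM = price − variable cost = £416.43 − £283.37 = £133.06. Break-even units = £4,612,700 ÷ £133.06 = 34,666.32; break-even revenue = 34,666.32 × £416.43 = £14,436,093.95.
Actual sales revenue = 97,780 × £416.43 = £40,718,525.40.
Margin of safety = (£40,718,525.40 − £14,436,093.95) ÷ £40,718,525.40 = 64.5%.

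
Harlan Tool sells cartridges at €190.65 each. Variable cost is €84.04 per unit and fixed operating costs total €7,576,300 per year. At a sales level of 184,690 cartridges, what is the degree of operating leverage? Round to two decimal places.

1.63

At 184,690 units, contribution = 184,690 × €106.61 = €19,689,800.90.
Subtracting fixed costs: EBIT = €19,689,800.90 − €7,576,300 = €12,113,500.90.
DOL = contribution ÷ EBIT = €19,689,800.90 ÷ €12,113,500.90 = 1.6254.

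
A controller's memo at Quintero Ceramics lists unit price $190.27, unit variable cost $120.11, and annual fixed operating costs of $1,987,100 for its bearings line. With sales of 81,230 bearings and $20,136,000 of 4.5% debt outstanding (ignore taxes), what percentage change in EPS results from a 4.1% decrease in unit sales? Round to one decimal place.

Total contribution margin = 81,230 × $70.16 = $5,699,096.80.
EBIT = $5,699,096.80 − $1,987,100 = $3,711,996.80.
Interest = $906,120.00, so EBIT − I = $2,805,876.80.
DCL = total CM / (EBIT − I) = $5,699,096.80 / $2,805,876.80 = 2.0311.
%ΔEPS = DCL × %ΔSales = 2.0311 × -4.1% = -8.3%.

-8.3%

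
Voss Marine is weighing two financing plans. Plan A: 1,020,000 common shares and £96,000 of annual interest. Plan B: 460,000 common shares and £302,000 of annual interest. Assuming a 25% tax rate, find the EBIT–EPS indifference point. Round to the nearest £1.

£471,214

At indifference, (EBIT − 96,000)(1 − t)/1,020,000 = (EBIT − 302,000)(1 − t)/460,000.
The (1 − t) factor cancels: (EBIT − 96,000) × 460,000 = (EBIT − 302,000) × 1,020,000.
Solving, EBIT = (302,000·1,020,000 − 96,000·460,000) / (1,020,000 − 460,000) = 263,880,000,000 / 560,000 = 471,214.29.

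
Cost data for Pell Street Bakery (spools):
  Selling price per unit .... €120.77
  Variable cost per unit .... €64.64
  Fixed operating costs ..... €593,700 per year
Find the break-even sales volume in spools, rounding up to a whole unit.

Contribution margin per unit = €120.77 − €64.64 = €56.13.
Units to break even: €593,700 ÷ €56.13 = 10,577.23, rounded up to 10,578.

10,578 spools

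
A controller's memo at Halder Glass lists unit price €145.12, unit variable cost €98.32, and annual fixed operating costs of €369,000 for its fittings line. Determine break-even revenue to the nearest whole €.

€1,144,215

Contribution margin per unit = €145.12 − €98.32 = €46.80, a CM ratio of €46.80 ÷ €145.12 = 0.3225.
Break-even revenue = fixed costs × price ÷ CM = €369,000 × €145.12 ÷ €46.80 = €1,144,215.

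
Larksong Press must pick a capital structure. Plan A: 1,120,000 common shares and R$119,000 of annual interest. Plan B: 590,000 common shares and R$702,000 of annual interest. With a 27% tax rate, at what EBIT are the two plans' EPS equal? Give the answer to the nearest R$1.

Set EPS_A = EPS_B: (EBIT − R$119,000)(1 − 0.27) ÷ 1,120,000 = (EBIT − R$702,000)(1 − 0.27) ÷ 590,000.
Cancelling (1 − t) and cross-multiplying: 590,000·(EBIT − 119,000) = 1,120,000·(EBIT − 702,000).
Solving, EBIT = (702,000·1,120,000 − 119,000·590,000) / (1,120,000 − 590,000) = 716,030,000,000 / 530,000 = 1,351,000.00.

R$1,351,000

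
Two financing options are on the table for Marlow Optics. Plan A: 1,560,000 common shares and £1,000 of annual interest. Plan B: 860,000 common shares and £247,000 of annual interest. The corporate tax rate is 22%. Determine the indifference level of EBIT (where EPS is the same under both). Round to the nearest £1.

Set EPS_A = EPS_B: (EBIT − £1,000)(1 − 0.22) ÷ 1,560,000 = (EBIT − £247,000)(1 − 0.22) ÷ 860,000.
Cancelling (1 − t) and cross-multiplying: 860,000·(EBIT − 1,000) = 1,560,000·(EBIT − 247,000).
EBIT × (1,560,000 − 860,000) = 247,000 × 1,560,000 − 1,000 × 860,000 = 384,460,000,000, so EBIT = 384,460,000,000 ÷ 700,000 = 549,228.57.

£549,229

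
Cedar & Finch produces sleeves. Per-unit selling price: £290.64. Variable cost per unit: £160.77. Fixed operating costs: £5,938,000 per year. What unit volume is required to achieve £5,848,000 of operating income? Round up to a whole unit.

90,753 sleeves

Contribution margin per unit = £290.64 − £160.77 = £129.87.
Need Q such that Q × £129.87 − £5,938,000 = £5,848,000, i.e. Q = £11,786,000 / £129.87 = 90,752.29 → 90,753.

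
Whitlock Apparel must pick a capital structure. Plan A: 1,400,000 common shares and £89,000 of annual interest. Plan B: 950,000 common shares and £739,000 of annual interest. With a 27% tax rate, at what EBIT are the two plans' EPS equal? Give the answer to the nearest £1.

At indifference, (EBIT − 89,000)(1 − t)/1,400,000 = (EBIT − 739,000)(1 − t)/950,000.
The (1 − t) factor cancels: (EBIT − 89,000) × 950,000 = (EBIT − 739,000) × 1,400,000.
Solving, EBIT = (739,000·1,400,000 − 89,000·950,000) / (1,400,000 − 950,000) = 950,050,000,000 / 450,000 = 2,111,222.22.

£2,111,222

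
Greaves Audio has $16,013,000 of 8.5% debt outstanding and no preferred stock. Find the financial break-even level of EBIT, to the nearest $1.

Annual interest = 8.5% × $16,013,000 = $1,361,105.00.
With no preferred dividends, EPS = 0 when EBIT exactly covers interest, so the financial break-even EBIT is $1,361,105.00.

$1,361,105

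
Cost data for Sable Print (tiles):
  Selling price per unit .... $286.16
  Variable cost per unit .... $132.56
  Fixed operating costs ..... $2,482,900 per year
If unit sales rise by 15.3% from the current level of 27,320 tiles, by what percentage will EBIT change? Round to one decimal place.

+37.5%

Total contribution margin = 27,320 × $153.60 = $4,196,352.00.
EBIT = $4,196,352.00 − $2,482,900 = $1,713,452.00.
Degree of operating leverage = $4,196,352.00 / $1,713,452.00 = 2.4491.
Operating income changes by 2.4491 × +15.3% = +37.5%.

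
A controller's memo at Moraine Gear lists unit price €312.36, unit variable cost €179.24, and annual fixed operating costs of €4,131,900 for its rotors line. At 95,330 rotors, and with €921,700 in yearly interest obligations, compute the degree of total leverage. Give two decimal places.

1.66

At 95,330 units, contribution = 95,330 × €133.12 = €12,690,329.60.
Subtracting fixed costs: EBIT = €12,690,329.60 − €4,131,900 = €8,558,429.60. Interest = €921,700.00, so EBIT − I = €7,636,729.60.
Degree of total leverage = total CM / (EBIT − interest) = €12,690,329.60 / €7,636,729.60 = 1.6617.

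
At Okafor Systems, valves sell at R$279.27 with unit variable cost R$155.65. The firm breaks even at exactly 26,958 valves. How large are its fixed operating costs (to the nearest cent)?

Each unit contributes R$279.27 − R$155.65 = R$123.62.
Fixed costs = break-even units × CM = 26,958 × R$123.62 = R$3,332,547.96.

R$3,332,547.96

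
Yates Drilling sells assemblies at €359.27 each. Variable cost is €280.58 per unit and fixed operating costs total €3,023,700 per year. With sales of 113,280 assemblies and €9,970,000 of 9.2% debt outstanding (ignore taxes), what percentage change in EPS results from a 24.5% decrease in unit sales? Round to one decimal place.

-43.9%

At 113,280 units, contribution = 113,280 × €78.69 = €8,914,003.20.
Operating income = contribution − fixed costs = €8,914,003.20 − €3,023,700 = €5,890,303.20.
After interest of €917,240.00, pre-tax earnings = €4,973,063.20.
Degree of combined leverage = contribution ÷ (EBIT − I) = €8,914,003.20 ÷ €4,973,063.20 = 1.7925.
EPS therefore changes by 1.7925 × (-24.5%) = -43.9%.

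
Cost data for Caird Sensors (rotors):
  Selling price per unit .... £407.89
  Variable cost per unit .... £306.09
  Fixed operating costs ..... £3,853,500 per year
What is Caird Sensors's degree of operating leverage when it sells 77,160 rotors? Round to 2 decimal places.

1.96

Contribution at this volume is 77,160 × £101.80 = £7,854,888.00.
EBIT = £7,854,888.00 − £3,853,500 = £4,001,388.00.
Degree of operating leverage = £7,854,888.00 / £4,001,388.00 = 1.9630.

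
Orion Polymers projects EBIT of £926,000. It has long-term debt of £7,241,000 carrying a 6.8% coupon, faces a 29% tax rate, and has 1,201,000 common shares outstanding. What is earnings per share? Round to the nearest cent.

Interest = £492,388.00, so EBT = £926,000 − £492,388.00 = £433,612.00.
After tax at 29%: net income = £433,612.00 × 0.71 = £307,864.52.
Per share: £307,864.52 / 1,201,000 shares = £0.26.

£0.26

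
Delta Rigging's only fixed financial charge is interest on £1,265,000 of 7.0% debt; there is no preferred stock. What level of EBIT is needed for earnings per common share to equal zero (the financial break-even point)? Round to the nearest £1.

£88,550

Annual interest = 7.0% × £1,265,000 = £88,550.00.
Without preferred stock the financial break-even is simply EBIT = interest = £88,550.00.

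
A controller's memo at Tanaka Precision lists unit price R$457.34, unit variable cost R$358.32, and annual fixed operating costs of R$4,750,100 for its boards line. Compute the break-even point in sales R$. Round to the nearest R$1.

CM per unit = R$457.34 − R$358.32 = R$99.02; CM ratio = R$99.02 / R$457.34 = 0.2165.
Break-even revenue = fixed costs × price ÷ CM = R$4,750,100 × R$457.34 ÷ R$99.02 = R$21,939,111.

R$21,939,111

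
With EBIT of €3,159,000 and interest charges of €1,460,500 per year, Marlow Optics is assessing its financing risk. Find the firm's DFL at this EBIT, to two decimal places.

1.86

Interest = €1,460,500.00.
DFL = EBIT ÷ (EBIT − I) = €3,159,000 ÷ (€3,159,000 − €1,460,500.00) = €3,159,000 ÷ €1,698,500.00 = 1.8599.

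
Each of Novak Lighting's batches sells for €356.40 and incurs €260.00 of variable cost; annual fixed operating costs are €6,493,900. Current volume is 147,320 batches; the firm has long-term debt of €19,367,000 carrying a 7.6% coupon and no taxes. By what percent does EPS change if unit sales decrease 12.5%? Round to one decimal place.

-28.5%

Total contribution margin = 147,320 × €96.40 = €14,201,648.00.
Subtracting fixed costs: EBIT = €14,201,648.00 − €6,493,900 = €7,707,748.00.
After interest of €1,471,892.00, pre-tax earnings = €6,235,856.00.
Degree of combined leverage = contribution ÷ (EBIT − I) = €14,201,648.00 ÷ €6,235,856.00 = 2.2774.
%ΔEPS = DCL × %ΔSales = 2.2774 × -12.5% = -28.5%.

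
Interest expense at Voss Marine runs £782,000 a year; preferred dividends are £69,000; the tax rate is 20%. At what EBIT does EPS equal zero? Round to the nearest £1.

£868,250

Preferred dividends are paid after tax, so their pre-tax equivalent is £69,000 ÷ (1 − 0.20) = £86,250.00.
Financial break-even EBIT = interest + D_p ÷ (1 − t) = £782,000 + £86,250.00 = £868,250.00.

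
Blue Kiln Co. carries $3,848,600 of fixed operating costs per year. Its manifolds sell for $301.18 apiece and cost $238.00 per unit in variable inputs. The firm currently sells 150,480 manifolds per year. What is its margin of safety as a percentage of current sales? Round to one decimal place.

Contribution margin per unit = $301.18 − $238.00 = $63.18. Break-even units = $3,848,600 ÷ $63.18 = 60,914.85; break-even revenue = 60,914.85 × $301.18 = $18,346,333.46.
Current sales = 150,480 × $301.18 = $45,321,566.40.
Margin of safety = ($45,321,566.40 − $18,346,333.46) ÷ $45,321,566.40 = 59.5%.

59.5%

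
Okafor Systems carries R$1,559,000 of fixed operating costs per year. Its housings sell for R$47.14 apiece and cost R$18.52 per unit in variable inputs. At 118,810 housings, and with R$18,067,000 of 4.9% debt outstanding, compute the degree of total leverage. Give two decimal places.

Total contribution margin = 118,810 × R$28.62 = R$3,400,342.20.
EBIT = R$3,400,342.20 − R$1,559,000 = R$1,841,342.20. Interest = R$885,283.00, so EBIT − I = R$956,059.20.
Degree of total leverage = total CM / (EBIT − interest) = R$3,400,342.20 / R$956,059.20 = 3.5566.

3.56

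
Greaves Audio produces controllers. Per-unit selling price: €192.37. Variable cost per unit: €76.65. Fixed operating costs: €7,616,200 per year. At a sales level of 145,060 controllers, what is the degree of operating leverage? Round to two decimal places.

1.83

Contribution at this volume is 145,060 × €115.72 = €16,786,343.20.
Subtracting fixed costs: EBIT = €16,786,343.20 − €7,616,200 = €9,170,143.20.
DOL = contribution ÷ EBIT = €16,786,343.20 ÷ €9,170,143.20 = 1.8305.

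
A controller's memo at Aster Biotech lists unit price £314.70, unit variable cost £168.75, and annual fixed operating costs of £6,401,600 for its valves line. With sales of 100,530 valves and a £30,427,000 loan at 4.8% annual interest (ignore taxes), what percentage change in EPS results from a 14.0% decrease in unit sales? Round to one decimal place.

Total contribution margin = 100,530 × £145.95 = £14,672,353.50.
Subtracting fixed costs: EBIT = £14,672,353.50 − £6,401,600 = £8,270,753.50.
Interest = £1,460,496.00, so EBIT − I = £6,810,257.50.
DCL = total CM / (EBIT − I) = £14,672,353.50 / £6,810,257.50 = 2.1544.
%ΔEPS = DCL × %ΔSales = 2.1544 × -14.0% = -30.2%.

-30.2%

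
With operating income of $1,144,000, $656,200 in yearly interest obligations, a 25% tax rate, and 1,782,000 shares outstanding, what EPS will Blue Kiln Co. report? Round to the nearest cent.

Interest = $656,200.00, so EBT = $1,144,000 − $656,200.00 = $487,800.00.
After tax at 25%: net income = $487,800.00 × 0.75 = $365,850.00.
Per share: $365,850.00 / 1,782,000 shares = $0.21.

$0.21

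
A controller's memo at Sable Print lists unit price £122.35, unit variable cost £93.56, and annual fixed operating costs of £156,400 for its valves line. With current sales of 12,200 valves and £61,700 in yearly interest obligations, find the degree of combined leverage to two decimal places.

2.64

Total contribution margin = 12,200 × £28.79 = £351,238.00.
EBIT = £351,238.00 − £156,400 = £194,838.00. Interest = £61,700.00.
DOL = £351,238.00 ÷ £194,838.00 = 1.8027; DFL = £194,838.00 ÷ £133,138.00 = 1.4634.
Combined leverage = 1.8027 × 1.4634 = 2.6381.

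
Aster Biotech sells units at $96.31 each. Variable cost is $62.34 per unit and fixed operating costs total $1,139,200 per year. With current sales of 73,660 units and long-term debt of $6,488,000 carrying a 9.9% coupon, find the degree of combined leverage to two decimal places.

3.47

Contribution at this volume is 73,660 × $33.97 = $2,502,230.20.
EBIT = $2,502,230.20 − $1,139,200 = $1,363,030.20. Interest = $642,312.00.
DOL = $2,502,230.20 ÷ $1,363,030.20 = 1.8358; DFL = $1,363,030.20 ÷ $720,718.20 = 1.8912.
Combined leverage = 1.8358 × 1.8912 = 3.4719.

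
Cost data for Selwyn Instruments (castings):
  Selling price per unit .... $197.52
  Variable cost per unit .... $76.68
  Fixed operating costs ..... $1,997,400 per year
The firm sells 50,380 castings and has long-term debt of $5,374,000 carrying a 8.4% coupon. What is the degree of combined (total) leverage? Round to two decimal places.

Total contribution margin = 50,380 × $120.84 = $6,087,919.20.
Subtracting fixed costs: EBIT = $6,087,919.20 − $1,997,400 = $4,090,519.20. Interest = $451,416.00, so EBIT − I = $3,639,103.20.
Degree of total leverage = total CM / (EBIT − interest) = $6,087,919.20 / $3,639,103.20 = 1.6729.

1.67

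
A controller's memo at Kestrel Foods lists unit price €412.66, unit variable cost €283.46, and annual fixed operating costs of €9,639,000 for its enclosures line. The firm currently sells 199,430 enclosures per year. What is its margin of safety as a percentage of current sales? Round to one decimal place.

Each unit contributes €412.66 − €283.46 = €129.20. Break-even units = €9,639,000 ÷ €129.20 = 74,605.26; break-even revenue = 74,605.26 × €412.66 = €30,786,607.89.
Current sales = 199,430 × €412.66 = €82,296,783.80.
Margin of safety = (€82,296,783.80 − €30,786,607.89) ÷ €82,296,783.80 = 62.6%.

62.6%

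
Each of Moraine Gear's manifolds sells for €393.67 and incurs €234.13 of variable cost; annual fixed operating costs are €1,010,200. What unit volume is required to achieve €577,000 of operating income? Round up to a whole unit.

9,949 manifolds

Unit CM = price − variable cost = €393.67 − €234.13 = €159.54.
Units = (FC + target) / CM = (€1,010,200 + €577,000) / €159.54 = 9,948.60, so 9,949 manifolds.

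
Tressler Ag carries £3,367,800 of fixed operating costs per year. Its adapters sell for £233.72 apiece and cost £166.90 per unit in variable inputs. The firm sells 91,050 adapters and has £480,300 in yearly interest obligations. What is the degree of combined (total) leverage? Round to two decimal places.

At 91,050 units, contribution = 91,050 × £66.82 = £6,083,961.00.
Subtracting fixed costs: EBIT = £6,083,961.00 − £3,367,800 = £2,716,161.00. Interest = £480,300.00, so EBIT − I = £2,235,861.00.
Degree of total leverage = total CM / (EBIT − interest) = £6,083,961.00 / £2,235,861.00 = 2.7211.

2.72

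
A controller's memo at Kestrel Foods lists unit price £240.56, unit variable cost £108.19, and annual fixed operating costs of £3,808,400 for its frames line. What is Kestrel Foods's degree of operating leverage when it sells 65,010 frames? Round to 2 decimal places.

1.79

At 65,010 units, contribution = 65,010 × £132.37 = £8,605,373.70.
Operating income = contribution − fixed costs = £8,605,373.70 − £3,808,400 = £4,796,973.70.
DOL = contribution ÷ EBIT = £8,605,373.70 ÷ £4,796,973.70 = 1.7939.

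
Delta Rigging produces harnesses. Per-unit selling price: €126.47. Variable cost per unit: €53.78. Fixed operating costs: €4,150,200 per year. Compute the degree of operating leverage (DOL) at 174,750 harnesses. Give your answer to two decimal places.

Contribution at this volume is 174,750 × €72.69 = €12,702,577.50.
EBIT = €12,702,577.50 − €4,150,200 = €8,552,377.50.
So DOL = total CM / EBIT = €12,702,577.50 / €8,552,377.50 = 1.4853.

1.49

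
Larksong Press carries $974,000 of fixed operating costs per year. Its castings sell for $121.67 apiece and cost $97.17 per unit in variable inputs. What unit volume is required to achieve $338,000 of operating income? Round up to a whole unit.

Unit CM = price − variable cost = $121.67 − $97.17 = $24.50.
Units = (FC + target) / CM = ($974,000 + $338,000) / $24.50 = 53,551.02, so 53,552 castings.

53,552 castings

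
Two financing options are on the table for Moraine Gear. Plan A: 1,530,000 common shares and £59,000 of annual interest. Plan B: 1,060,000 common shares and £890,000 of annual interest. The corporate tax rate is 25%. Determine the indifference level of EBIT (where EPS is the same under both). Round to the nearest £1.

£2,764,170

Set EPS_A = EPS_B: (EBIT − £59,000)(1 − 0.25) ÷ 1,530,000 = (EBIT − £890,000)(1 − 0.25) ÷ 1,060,000.
The (1 − t) factor cancels: (EBIT − 59,000) × 1,060,000 = (EBIT − 890,000) × 1,530,000.
EBIT × (1,530,000 − 1,060,000) = 890,000 × 1,530,000 − 59,000 × 1,060,000 = 1,299,160,000,000, so EBIT = 1,299,160,000,000 ÷ 470,000 = 2,764,170.21.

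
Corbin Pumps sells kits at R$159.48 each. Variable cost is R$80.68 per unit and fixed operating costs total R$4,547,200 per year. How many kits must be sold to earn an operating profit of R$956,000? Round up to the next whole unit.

Contribution margin per unit = R$159.48 − R$80.68 = R$78.80.
Need Q such that Q × R$78.80 − R$4,547,200 = R$956,000, i.e. Q = R$5,503,200 / R$78.80 = 69,837.56 → 69,838.

69,838 kits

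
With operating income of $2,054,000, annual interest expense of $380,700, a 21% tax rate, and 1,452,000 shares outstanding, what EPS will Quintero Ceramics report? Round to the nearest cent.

$0.91

Interest = $380,700.00, so EBT = $2,054,000 − $380,700.00 = $1,673,300.00.
Net income = $1,673,300.00 × (1 − 0.21) = $1,321,907.00.
EPS = $1,321,907.00 ÷ 1,452,000 = $0.91.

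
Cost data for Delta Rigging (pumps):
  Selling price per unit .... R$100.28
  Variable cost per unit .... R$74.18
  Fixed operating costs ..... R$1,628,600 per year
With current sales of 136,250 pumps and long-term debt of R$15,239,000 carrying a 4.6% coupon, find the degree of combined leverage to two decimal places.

At 136,250 units, contribution = 136,250 × R$26.10 = R$3,556,125.00.
Subtracting fixed costs: EBIT = R$3,556,125.00 − R$1,628,600 = R$1,927,525.00. Interest = R$700,994.00.
DOL = R$3,556,125.00 ÷ R$1,927,525.00 = 1.8449; DFL = R$1,927,525.00 ÷ R$1,226,531.00 = 1.5715.
Combined leverage = 1.8449 × 1.5715 = 2.8993.

2.90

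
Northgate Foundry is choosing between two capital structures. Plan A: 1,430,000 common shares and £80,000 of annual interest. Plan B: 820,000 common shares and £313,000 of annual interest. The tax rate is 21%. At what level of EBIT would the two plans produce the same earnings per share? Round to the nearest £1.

£626,213

At indifference, (EBIT − 80,000)(1 − t)/1,430,000 = (EBIT − 313,000)(1 − t)/820,000.
Cancelling (1 − t) and cross-multiplying: 820,000·(EBIT − 80,000) = 1,430,000·(EBIT − 313,000).
EBIT × (1,430,000 − 820,000) = 313,000 × 1,430,000 − 80,000 × 820,000 = 381,990,000,000, so EBIT = 381,990,000,000 ÷ 610,000 = 626,213.11.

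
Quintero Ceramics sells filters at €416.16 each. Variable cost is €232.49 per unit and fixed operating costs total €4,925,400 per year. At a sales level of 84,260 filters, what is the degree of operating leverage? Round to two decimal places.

1.47

Contribution at this volume is 84,260 × €183.67 = €15,476,034.20.
EBIT = €15,476,034.20 − €4,925,400 = €10,550,634.20.
Degree of operating leverage = €15,476,034.20 / €10,550,634.20 = 1.4668.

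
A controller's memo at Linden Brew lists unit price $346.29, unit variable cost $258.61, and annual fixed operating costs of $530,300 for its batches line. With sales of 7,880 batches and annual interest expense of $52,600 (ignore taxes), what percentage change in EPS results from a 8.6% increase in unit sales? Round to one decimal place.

+55.0%

Contribution at this volume is 7,880 × $87.68 = $690,918.40.
Subtracting fixed costs: EBIT = $690,918.40 − $530,300 = $160,618.40.
Interest = $52,600.00, so EBIT − I = $108,018.40.
Degree of combined leverage = contribution ÷ (EBIT − I) = $690,918.40 ÷ $108,018.40 = 6.3963.
EPS therefore changes by 6.3963 × (+8.6%) = +55.0%.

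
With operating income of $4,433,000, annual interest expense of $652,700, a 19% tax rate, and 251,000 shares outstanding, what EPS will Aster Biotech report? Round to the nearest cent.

Interest = $652,700.00, so EBT = $4,433,000 − $652,700.00 = $3,780,300.00.
After tax at 19%: net income = $3,780,300.00 × 0.81 = $3,062,043.00.
Per share: $3,062,043.00 / 251,000 shares = $12.20.

$12.20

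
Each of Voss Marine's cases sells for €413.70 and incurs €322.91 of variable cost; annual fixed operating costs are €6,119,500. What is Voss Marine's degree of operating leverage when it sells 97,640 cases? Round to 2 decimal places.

3.23

Contribution at this volume is 97,640 × €90.79 = €8,864,735.60.
Operating income = contribution − fixed costs = €8,864,735.60 − €6,119,500 = €2,745,235.60.
Degree of operating leverage = €8,864,735.60 / €2,745,235.60 = 3.2291.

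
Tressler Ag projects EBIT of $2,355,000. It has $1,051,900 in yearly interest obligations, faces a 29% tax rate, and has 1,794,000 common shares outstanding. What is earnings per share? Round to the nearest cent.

$0.52

Pre-tax income = $2,355,000 − $1,051,900.00 = $1,303,100.00.
After tax at 29%: net income = $1,303,100.00 × 0.71 = $925,201.00.
Per share: $925,201.00 / 1,794,000 shares = $0.52.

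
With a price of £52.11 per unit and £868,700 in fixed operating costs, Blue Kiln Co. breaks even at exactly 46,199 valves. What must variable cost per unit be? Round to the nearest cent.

Contribution per unit must be FC / Q = £868,700 / 46,199 = £18.8034.
Variable cost per unit = £52.11 − £18.8034 = £33.31.

£33.31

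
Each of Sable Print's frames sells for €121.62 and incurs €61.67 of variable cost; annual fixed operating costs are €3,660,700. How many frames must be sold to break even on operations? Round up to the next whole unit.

Unit CM = price − variable cost = €121.62 − €61.67 = €59.95.
Break-even Q = €3,660,700 / €59.95 = 61,062.55 → 61,063 frames.

61,063 frames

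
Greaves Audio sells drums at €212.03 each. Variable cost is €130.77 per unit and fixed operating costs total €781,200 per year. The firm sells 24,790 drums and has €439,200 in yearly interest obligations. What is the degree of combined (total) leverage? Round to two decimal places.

2.54

Total contribution margin = 24,790 × €81.26 = €2,014,435.40.
EBIT = €2,014,435.40 − €781,200 = €1,233,235.40. Interest = €439,200.00.
DOL = €2,014,435.40 ÷ €1,233,235.40 = 1.6335; DFL = €1,233,235.40 ÷ €794,035.40 = 1.5531.
DCL = DOL × DFL = 1.6335 × 1.5531 = 2.5370.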